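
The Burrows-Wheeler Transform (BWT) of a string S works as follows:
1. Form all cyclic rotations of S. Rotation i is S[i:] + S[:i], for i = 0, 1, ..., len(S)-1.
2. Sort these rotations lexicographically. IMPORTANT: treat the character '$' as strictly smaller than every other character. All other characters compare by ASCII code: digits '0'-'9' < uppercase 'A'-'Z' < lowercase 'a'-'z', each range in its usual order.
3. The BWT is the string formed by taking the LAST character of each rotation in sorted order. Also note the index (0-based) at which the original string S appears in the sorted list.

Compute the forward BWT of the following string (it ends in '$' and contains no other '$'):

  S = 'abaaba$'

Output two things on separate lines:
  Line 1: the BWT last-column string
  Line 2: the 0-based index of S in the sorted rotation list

All 7 rotations (rotation i = S[i:]+S[:i]):
  rot[0] = abaaba$
  rot[1] = baaba$a
  rot[2] = aaba$ab
  rot[3] = aba$aba
  rot[4] = ba$abaa
  rot[5] = a$abaab
  rot[6] = $abaaba
Sorted (with $ < everything):
  sorted[0] = $abaaba  (last char: 'a')
  sorted[1] = a$abaab  (last char: 'b')
  sorted[2] = aaba$ab  (last char: 'b')
  sorted[3] = aba$aba  (last char: 'a')
  sorted[4] = abaaba$  (last char: '$')
  sorted[5] = ba$abaa  (last char: 'a')
  sorted[6] = baaba$a  (last char: 'a')
Last column: abba$aa
Original string S is at sorted index 4

Answer: abba$aa
4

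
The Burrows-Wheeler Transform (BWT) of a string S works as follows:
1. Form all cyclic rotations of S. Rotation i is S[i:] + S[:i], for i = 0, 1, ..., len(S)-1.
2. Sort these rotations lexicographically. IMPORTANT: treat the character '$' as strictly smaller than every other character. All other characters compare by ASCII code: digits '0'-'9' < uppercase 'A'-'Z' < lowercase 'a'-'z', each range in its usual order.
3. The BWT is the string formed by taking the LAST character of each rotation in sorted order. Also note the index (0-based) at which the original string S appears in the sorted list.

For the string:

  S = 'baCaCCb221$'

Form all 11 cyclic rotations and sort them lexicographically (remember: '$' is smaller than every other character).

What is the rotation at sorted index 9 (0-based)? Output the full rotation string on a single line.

Answer: b221$baCaCC

Derivation:
All 11 rotations (rotation i = S[i:]+S[:i]):
  rot[0] = baCaCCb221$
  rot[1] = aCaCCb221$b
  rot[2] = CaCCb221$ba
  rot[3] = aCCb221$baC
  rot[4] = CCb221$baCa
  rot[5] = Cb221$baCaC
  rot[6] = b221$baCaCC
  rot[7] = 221$baCaCCb
  rot[8] = 21$baCaCCb2
  rot[9] = 1$baCaCCb22
  rot[10] = $baCaCCb221
Sorted (with $ < everything):
  sorted[0] = $baCaCCb221
  sorted[1] = 1$baCaCCb22
  sorted[2] = 21$baCaCCb2
  sorted[3] = 221$baCaCCb
  sorted[4] = CCb221$baCa
  sorted[5] = CaCCb221$ba
  sorted[6] = Cb221$baCaC
  sorted[7] = aCCb221$baC
  sorted[8] = aCaCCb221$b
  sorted[9] = b221$baCaCC
  sorted[10] = baCaCCb221$
sorted[9] = b221$baCaCC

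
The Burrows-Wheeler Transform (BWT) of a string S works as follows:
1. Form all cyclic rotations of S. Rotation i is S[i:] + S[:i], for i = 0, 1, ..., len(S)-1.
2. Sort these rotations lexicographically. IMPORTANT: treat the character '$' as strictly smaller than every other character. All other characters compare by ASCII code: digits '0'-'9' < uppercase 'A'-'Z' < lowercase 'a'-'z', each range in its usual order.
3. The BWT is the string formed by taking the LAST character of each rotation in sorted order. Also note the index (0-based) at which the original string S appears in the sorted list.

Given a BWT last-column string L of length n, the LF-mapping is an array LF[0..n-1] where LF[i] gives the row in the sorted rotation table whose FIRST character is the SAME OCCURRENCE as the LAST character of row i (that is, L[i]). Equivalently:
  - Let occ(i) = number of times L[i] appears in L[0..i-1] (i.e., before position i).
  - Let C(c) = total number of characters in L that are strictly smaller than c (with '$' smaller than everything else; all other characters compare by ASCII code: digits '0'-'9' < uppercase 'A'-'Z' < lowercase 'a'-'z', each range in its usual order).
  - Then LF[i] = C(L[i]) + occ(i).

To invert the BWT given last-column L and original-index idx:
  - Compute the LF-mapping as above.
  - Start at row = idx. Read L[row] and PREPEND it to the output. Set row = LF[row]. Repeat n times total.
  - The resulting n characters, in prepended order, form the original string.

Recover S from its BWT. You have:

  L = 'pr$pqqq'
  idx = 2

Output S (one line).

Answer: pqqqrp$

Derivation:
LF mapping: 1 6 0 2 3 4 5
Walk LF starting at row 2, prepending L[row]:
  step 1: row=2, L[2]='$', prepend. Next row=LF[2]=0
  step 2: row=0, L[0]='p', prepend. Next row=LF[0]=1
  step 3: row=1, L[1]='r', prepend. Next row=LF[1]=6
  step 4: row=6, L[6]='q', prepend. Next row=LF[6]=5
  step 5: row=5, L[5]='q', prepend. Next row=LF[5]=4
  step 6: row=4, L[4]='q', prepend. Next row=LF[4]=3
  step 7: row=3, L[3]='p', prepend. Next row=LF[3]=2
Reversed output: pqqqrp$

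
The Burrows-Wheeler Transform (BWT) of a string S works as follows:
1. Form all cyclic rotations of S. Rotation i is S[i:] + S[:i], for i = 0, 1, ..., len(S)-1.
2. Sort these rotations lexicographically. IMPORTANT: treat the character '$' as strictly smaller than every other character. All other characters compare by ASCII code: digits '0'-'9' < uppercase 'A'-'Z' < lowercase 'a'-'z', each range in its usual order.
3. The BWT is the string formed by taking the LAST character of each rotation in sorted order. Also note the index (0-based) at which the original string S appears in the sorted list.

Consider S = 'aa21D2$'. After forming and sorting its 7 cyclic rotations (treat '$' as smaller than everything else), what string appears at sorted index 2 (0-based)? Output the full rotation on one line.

Answer: 2$aa21D

Derivation:
All 7 rotations (rotation i = S[i:]+S[:i]):
  rot[0] = aa21D2$
  rot[1] = a21D2$a
  rot[2] = 21D2$aa
  rot[3] = 1D2$aa2
  rot[4] = D2$aa21
  rot[5] = 2$aa21D
  rot[6] = $aa21D2
Sorted (with $ < everything):
  sorted[0] = $aa21D2
  sorted[1] = 1D2$aa2
  sorted[2] = 2$aa21D
  sorted[3] = 21D2$aa
  sorted[4] = D2$aa21
  sorted[5] = a21D2$a
  sorted[6] = aa21D2$
sorted[2] = 2$aa21D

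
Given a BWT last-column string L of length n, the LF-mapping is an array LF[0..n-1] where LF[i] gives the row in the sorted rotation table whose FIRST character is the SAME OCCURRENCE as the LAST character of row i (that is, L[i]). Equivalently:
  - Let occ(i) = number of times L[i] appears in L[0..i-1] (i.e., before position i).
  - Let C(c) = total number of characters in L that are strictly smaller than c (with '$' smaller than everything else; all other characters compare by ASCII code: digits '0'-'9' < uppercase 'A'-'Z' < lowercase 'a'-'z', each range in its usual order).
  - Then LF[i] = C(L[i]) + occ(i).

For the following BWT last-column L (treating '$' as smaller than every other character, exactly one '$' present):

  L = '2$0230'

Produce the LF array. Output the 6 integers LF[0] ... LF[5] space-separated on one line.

Char counts: '$':1, '0':2, '2':2, '3':1
C (first-col start): C('$')=0, C('0')=1, C('2')=3, C('3')=5
L[0]='2': occ=0, LF[0]=C('2')+0=3+0=3
L[1]='$': occ=0, LF[1]=C('$')+0=0+0=0
L[2]='0': occ=0, LF[2]=C('0')+0=1+0=1
L[3]='2': occ=1, LF[3]=C('2')+1=3+1=4
L[4]='3': occ=0, LF[4]=C('3')+0=5+0=5
L[5]='0': occ=1, LF[5]=C('0')+1=1+1=2

Answer: 3 0 1 4 5 2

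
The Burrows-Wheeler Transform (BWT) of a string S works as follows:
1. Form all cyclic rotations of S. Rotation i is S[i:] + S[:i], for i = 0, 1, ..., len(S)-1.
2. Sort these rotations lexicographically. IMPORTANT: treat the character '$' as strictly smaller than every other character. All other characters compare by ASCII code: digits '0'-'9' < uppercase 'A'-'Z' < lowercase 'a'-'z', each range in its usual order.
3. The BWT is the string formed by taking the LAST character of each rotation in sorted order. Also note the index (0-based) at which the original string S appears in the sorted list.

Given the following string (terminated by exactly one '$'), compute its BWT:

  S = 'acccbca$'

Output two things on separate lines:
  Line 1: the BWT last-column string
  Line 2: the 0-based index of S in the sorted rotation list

All 8 rotations (rotation i = S[i:]+S[:i]):
  rot[0] = acccbca$
  rot[1] = cccbca$a
  rot[2] = ccbca$ac
  rot[3] = cbca$acc
  rot[4] = bca$accc
  rot[5] = ca$acccb
  rot[6] = a$acccbc
  rot[7] = $acccbca
Sorted (with $ < everything):
  sorted[0] = $acccbca  (last char: 'a')
  sorted[1] = a$acccbc  (last char: 'c')
  sorted[2] = acccbca$  (last char: '$')
  sorted[3] = bca$accc  (last char: 'c')
  sorted[4] = ca$acccb  (last char: 'b')
  sorted[5] = cbca$acc  (last char: 'c')
  sorted[6] = ccbca$ac  (last char: 'c')
  sorted[7] = cccbca$a  (last char: 'a')
Last column: ac$cbcca
Original string S is at sorted index 2

Answer: ac$cbcca
2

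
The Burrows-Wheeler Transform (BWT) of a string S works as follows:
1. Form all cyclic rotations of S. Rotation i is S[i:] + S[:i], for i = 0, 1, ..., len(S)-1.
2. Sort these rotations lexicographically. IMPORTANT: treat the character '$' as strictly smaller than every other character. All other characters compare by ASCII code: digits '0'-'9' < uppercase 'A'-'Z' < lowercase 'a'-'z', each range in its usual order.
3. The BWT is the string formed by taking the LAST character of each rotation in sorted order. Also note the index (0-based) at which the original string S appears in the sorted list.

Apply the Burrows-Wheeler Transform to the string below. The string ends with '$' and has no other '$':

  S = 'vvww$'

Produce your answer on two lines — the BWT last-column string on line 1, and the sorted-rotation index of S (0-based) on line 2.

All 5 rotations (rotation i = S[i:]+S[:i]):
  rot[0] = vvww$
  rot[1] = vww$v
  rot[2] = ww$vv
  rot[3] = w$vvw
  rot[4] = $vvww
Sorted (with $ < everything):
  sorted[0] = $vvww  (last char: 'w')
  sorted[1] = vvww$  (last char: '$')
  sorted[2] = vww$v  (last char: 'v')
  sorted[3] = w$vvw  (last char: 'w')
  sorted[4] = ww$vv  (last char: 'v')
Last column: w$vwv
Original string S is at sorted index 1

Answer: w$vwv
1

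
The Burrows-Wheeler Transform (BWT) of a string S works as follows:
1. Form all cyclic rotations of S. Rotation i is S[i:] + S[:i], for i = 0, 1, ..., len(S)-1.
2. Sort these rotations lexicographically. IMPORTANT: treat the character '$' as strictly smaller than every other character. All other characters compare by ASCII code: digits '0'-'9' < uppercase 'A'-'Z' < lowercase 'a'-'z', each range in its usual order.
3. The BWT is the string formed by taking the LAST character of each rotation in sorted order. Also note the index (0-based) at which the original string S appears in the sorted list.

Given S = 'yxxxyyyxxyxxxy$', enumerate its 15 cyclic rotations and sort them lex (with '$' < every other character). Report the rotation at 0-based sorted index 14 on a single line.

Answer: yyyxxyxxxy$yxxx

Derivation:
All 15 rotations (rotation i = S[i:]+S[:i]):
  rot[0] = yxxxyyyxxyxxxy$
  rot[1] = xxxyyyxxyxxxy$y
  rot[2] = xxyyyxxyxxxy$yx
  rot[3] = xyyyxxyxxxy$yxx
  rot[4] = yyyxxyxxxy$yxxx
  rot[5] = yyxxyxxxy$yxxxy
  rot[6] = yxxyxxxy$yxxxyy
  rot[7] = xxyxxxy$yxxxyyy
  rot[8] = xyxxxy$yxxxyyyx
  rot[9] = yxxxy$yxxxyyyxx
  rot[10] = xxxy$yxxxyyyxxy
  rot[11] = xxy$yxxxyyyxxyx
  rot[12] = xy$yxxxyyyxxyxx
  rot[13] = y$yxxxyyyxxyxxx
  rot[14] = $yxxxyyyxxyxxxy
Sorted (with $ < everything):
  sorted[0] = $yxxxyyyxxyxxxy
  sorted[1] = xxxy$yxxxyyyxxy
  sorted[2] = xxxyyyxxyxxxy$y
  sorted[3] = xxy$yxxxyyyxxyx
  sorted[4] = xxyxxxy$yxxxyyy
  sorted[5] = xxyyyxxyxxxy$yx
  sorted[6] = xy$yxxxyyyxxyxx
  sorted[7] = xyxxxy$yxxxyyyx
  sorted[8] = xyyyxxyxxxy$yxx
  sorted[9] = y$yxxxyyyxxyxxx
  sorted[10] = yxxxy$yxxxyyyxx
  sorted[11] = yxxxyyyxxyxxxy$
  sorted[12] = yxxyxxxy$yxxxyy
  sorted[13] = yyxxyxxxy$yxxxy
  sorted[14] = yyyxxyxxxy$yxxx
sorted[14] = yyyxxyxxxy$yxxx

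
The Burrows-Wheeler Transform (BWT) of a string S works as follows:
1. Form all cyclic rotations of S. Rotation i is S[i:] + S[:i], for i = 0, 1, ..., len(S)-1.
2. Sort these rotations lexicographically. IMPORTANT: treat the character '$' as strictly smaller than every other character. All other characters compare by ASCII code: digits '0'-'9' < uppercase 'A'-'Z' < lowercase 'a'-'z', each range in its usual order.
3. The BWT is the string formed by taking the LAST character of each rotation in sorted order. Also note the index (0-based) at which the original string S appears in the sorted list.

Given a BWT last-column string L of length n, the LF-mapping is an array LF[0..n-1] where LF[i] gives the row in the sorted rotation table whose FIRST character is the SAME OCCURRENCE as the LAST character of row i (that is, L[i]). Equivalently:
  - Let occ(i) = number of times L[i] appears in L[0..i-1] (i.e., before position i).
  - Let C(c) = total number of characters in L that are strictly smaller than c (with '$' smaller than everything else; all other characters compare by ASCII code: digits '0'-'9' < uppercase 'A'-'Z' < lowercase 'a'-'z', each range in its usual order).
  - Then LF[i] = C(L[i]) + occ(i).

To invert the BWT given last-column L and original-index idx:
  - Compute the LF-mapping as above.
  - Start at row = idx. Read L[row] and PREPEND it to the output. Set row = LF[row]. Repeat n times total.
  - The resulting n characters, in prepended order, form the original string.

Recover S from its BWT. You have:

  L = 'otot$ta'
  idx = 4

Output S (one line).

LF mapping: 2 4 3 5 0 6 1
Walk LF starting at row 4, prepending L[row]:
  step 1: row=4, L[4]='$', prepend. Next row=LF[4]=0
  step 2: row=0, L[0]='o', prepend. Next row=LF[0]=2
  step 3: row=2, L[2]='o', prepend. Next row=LF[2]=3
  step 4: row=3, L[3]='t', prepend. Next row=LF[3]=5
  step 5: row=5, L[5]='t', prepend. Next row=LF[5]=6
  step 6: row=6, L[6]='a', prepend. Next row=LF[6]=1
  step 7: row=1, L[1]='t', prepend. Next row=LF[1]=4
Reversed output: tattoo$

Answer: tattoo$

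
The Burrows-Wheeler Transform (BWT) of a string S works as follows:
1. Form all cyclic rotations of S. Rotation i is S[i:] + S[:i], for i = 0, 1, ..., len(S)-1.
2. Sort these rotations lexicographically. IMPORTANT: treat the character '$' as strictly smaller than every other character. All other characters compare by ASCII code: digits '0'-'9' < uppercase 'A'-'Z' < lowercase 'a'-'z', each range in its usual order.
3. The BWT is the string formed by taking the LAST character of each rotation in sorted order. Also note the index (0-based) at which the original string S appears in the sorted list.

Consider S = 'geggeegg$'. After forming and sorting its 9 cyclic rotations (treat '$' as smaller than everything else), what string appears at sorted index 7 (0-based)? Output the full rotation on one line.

All 9 rotations (rotation i = S[i:]+S[:i]):
  rot[0] = geggeegg$
  rot[1] = eggeegg$g
  rot[2] = ggeegg$ge
  rot[3] = geegg$geg
  rot[4] = eegg$gegg
  rot[5] = egg$gegge
  rot[6] = gg$geggee
  rot[7] = g$geggeeg
  rot[8] = $geggeegg
Sorted (with $ < everything):
  sorted[0] = $geggeegg
  sorted[1] = eegg$gegg
  sorted[2] = egg$gegge
  sorted[3] = eggeegg$g
  sorted[4] = g$geggeeg
  sorted[5] = geegg$geg
  sorted[6] = geggeegg$
  sorted[7] = gg$geggee
  sorted[8] = ggeegg$ge
sorted[7] = gg$geggee

Answer: gg$geggee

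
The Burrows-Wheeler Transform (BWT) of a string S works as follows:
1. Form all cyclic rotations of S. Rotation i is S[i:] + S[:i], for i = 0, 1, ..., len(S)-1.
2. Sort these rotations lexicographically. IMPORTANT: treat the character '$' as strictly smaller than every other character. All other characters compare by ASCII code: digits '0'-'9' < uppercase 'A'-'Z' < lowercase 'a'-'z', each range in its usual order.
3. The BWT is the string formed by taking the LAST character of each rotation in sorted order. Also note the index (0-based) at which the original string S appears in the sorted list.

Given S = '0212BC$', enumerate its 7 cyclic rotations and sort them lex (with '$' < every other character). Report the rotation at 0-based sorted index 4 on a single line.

All 7 rotations (rotation i = S[i:]+S[:i]):
  rot[0] = 0212BC$
  rot[1] = 212BC$0
  rot[2] = 12BC$02
  rot[3] = 2BC$021
  rot[4] = BC$0212
  rot[5] = C$0212B
  rot[6] = $0212BC
Sorted (with $ < everything):
  sorted[0] = $0212BC
  sorted[1] = 0212BC$
  sorted[2] = 12BC$02
  sorted[3] = 212BC$0
  sorted[4] = 2BC$021
  sorted[5] = BC$0212
  sorted[6] = C$0212B
sorted[4] = 2BC$021

Answer: 2BC$021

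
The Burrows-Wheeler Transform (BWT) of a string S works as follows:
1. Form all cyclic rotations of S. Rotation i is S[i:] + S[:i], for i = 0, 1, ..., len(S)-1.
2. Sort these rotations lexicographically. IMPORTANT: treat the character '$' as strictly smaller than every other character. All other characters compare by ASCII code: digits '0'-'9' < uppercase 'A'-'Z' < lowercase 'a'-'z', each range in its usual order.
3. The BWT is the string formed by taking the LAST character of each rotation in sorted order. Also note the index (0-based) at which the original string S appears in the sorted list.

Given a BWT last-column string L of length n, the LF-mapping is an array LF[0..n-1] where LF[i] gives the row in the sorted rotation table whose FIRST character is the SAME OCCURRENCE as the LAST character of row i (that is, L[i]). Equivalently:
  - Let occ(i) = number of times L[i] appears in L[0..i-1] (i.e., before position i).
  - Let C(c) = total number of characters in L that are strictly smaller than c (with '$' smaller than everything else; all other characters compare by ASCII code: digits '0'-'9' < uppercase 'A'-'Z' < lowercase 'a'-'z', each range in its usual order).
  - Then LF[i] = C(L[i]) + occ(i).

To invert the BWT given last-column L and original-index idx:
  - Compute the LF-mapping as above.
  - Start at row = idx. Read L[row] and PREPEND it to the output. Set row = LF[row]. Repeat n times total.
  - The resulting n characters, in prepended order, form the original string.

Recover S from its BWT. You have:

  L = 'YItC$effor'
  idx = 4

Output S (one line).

LF mapping: 3 2 9 1 0 4 5 6 7 8
Walk LF starting at row 4, prepending L[row]:
  step 1: row=4, L[4]='$', prepend. Next row=LF[4]=0
  step 2: row=0, L[0]='Y', prepend. Next row=LF[0]=3
  step 3: row=3, L[3]='C', prepend. Next row=LF[3]=1
  step 4: row=1, L[1]='I', prepend. Next row=LF[1]=2
  step 5: row=2, L[2]='t', prepend. Next row=LF[2]=9
  step 6: row=9, L[9]='r', prepend. Next row=LF[9]=8
  step 7: row=8, L[8]='o', prepend. Next row=LF[8]=7
  step 8: row=7, L[7]='f', prepend. Next row=LF[7]=6
  step 9: row=6, L[6]='f', prepend. Next row=LF[6]=5
  step 10: row=5, L[5]='e', prepend. Next row=LF[5]=4
Reversed output: effortICY$

Answer: effortICY$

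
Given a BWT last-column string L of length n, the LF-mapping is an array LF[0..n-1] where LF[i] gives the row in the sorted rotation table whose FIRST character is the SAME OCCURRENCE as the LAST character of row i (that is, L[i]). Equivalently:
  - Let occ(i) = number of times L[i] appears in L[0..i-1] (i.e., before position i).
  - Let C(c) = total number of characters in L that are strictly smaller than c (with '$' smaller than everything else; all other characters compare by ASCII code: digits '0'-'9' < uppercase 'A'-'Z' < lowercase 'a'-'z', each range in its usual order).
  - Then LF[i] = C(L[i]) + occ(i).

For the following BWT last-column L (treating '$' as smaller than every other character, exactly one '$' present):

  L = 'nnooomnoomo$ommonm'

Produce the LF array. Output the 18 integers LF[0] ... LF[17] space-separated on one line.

Answer: 6 7 10 11 12 1 8 13 14 2 15 0 16 3 4 17 9 5

Derivation:
Char counts: '$':1, 'm':5, 'n':4, 'o':8
C (first-col start): C('$')=0, C('m')=1, C('n')=6, C('o')=10
L[0]='n': occ=0, LF[0]=C('n')+0=6+0=6
L[1]='n': occ=1, LF[1]=C('n')+1=6+1=7
L[2]='o': occ=0, LF[2]=C('o')+0=10+0=10
L[3]='o': occ=1, LF[3]=C('o')+1=10+1=11
L[4]='o': occ=2, LF[4]=C('o')+2=10+2=12
L[5]='m': occ=0, LF[5]=C('m')+0=1+0=1
L[6]='n': occ=2, LF[6]=C('n')+2=6+2=8
L[7]='o': occ=3, LF[7]=C('o')+3=10+3=13
L[8]='o': occ=4, LF[8]=C('o')+4=10+4=14
L[9]='m': occ=1, LF[9]=C('m')+1=1+1=2
L[10]='o': occ=5, LF[10]=C('o')+5=10+5=15
L[11]='$': occ=0, LF[11]=C('$')+0=0+0=0
L[12]='o': occ=6, LF[12]=C('o')+6=10+6=16
L[13]='m': occ=2, LF[13]=C('m')+2=1+2=3
L[14]='m': occ=3, LF[14]=C('m')+3=1+3=4
L[15]='o': occ=7, LF[15]=C('o')+7=10+7=17
L[16]='n': occ=3, LF[16]=C('n')+3=6+3=9
L[17]='m': occ=4, LF[17]=C('m')+4=1+4=5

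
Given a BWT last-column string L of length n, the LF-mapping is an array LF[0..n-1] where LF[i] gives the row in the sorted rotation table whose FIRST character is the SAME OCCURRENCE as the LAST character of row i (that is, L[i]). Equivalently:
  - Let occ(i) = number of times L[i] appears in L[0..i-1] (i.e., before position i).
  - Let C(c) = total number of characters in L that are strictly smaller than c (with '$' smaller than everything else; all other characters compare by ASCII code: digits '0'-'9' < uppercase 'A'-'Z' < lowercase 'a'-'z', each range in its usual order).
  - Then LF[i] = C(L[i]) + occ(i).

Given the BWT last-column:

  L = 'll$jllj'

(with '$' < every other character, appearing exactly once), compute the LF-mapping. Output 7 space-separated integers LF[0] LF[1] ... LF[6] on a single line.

Char counts: '$':1, 'j':2, 'l':4
C (first-col start): C('$')=0, C('j')=1, C('l')=3
L[0]='l': occ=0, LF[0]=C('l')+0=3+0=3
L[1]='l': occ=1, LF[1]=C('l')+1=3+1=4
L[2]='$': occ=0, LF[2]=C('$')+0=0+0=0
L[3]='j': occ=0, LF[3]=C('j')+0=1+0=1
L[4]='l': occ=2, LF[4]=C('l')+2=3+2=5
L[5]='l': occ=3, LF[5]=C('l')+3=3+3=6
L[6]='j': occ=1, LF[6]=C('j')+1=1+1=2

Answer: 3 4 0 1 5 6 2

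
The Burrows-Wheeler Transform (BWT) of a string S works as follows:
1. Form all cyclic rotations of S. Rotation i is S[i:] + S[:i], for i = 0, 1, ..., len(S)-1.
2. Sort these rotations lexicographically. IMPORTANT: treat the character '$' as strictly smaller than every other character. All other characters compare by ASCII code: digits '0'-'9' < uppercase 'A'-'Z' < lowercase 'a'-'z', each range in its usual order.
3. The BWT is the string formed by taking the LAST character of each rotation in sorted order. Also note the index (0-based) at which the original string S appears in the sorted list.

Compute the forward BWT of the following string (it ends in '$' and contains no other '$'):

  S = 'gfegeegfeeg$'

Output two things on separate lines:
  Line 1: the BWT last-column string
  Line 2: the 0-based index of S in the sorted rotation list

All 12 rotations (rotation i = S[i:]+S[:i]):
  rot[0] = gfegeegfeeg$
  rot[1] = fegeegfeeg$g
  rot[2] = egeegfeeg$gf
  rot[3] = geegfeeg$gfe
  rot[4] = eegfeeg$gfeg
  rot[5] = egfeeg$gfege
  rot[6] = gfeeg$gfegee
  rot[7] = feeg$gfegeeg
  rot[8] = eeg$gfegeegf
  rot[9] = eg$gfegeegfe
  rot[10] = g$gfegeegfee
  rot[11] = $gfegeegfeeg
Sorted (with $ < everything):
  sorted[0] = $gfegeegfeeg  (last char: 'g')
  sorted[1] = eeg$gfegeegf  (last char: 'f')
  sorted[2] = eegfeeg$gfeg  (last char: 'g')
  sorted[3] = eg$gfegeegfe  (last char: 'e')
  sorted[4] = egeegfeeg$gf  (last char: 'f')
  sorted[5] = egfeeg$gfege  (last char: 'e')
  sorted[6] = feeg$gfegeeg  (last char: 'g')
  sorted[7] = fegeegfeeg$g  (last char: 'g')
  sorted[8] = g$gfegeegfee  (last char: 'e')
  sorted[9] = geegfeeg$gfe  (last char: 'e')
  sorted[10] = gfeeg$gfegee  (last char: 'e')
  sorted[11] = gfegeegfeeg$  (last char: '$')
Last column: gfgefeggeee$
Original string S is at sorted index 11

Answer: gfgefeggeee$
11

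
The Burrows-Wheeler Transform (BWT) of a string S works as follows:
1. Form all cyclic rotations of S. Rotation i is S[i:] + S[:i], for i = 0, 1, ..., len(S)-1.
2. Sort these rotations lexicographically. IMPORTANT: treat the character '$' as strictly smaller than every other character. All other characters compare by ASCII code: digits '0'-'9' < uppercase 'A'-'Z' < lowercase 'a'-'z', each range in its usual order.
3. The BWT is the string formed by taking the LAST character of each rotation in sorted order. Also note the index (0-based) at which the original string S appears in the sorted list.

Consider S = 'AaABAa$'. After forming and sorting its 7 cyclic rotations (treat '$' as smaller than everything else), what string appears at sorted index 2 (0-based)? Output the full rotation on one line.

All 7 rotations (rotation i = S[i:]+S[:i]):
  rot[0] = AaABAa$
  rot[1] = aABAa$A
  rot[2] = ABAa$Aa
  rot[3] = BAa$AaA
  rot[4] = Aa$AaAB
  rot[5] = a$AaABA
  rot[6] = $AaABAa
Sorted (with $ < everything):
  sorted[0] = $AaABAa
  sorted[1] = ABAa$Aa
  sorted[2] = Aa$AaAB
  sorted[3] = AaABAa$
  sorted[4] = BAa$AaA
  sorted[5] = a$AaABA
  sorted[6] = aABAa$A
sorted[2] = Aa$AaAB

Answer: Aa$AaAB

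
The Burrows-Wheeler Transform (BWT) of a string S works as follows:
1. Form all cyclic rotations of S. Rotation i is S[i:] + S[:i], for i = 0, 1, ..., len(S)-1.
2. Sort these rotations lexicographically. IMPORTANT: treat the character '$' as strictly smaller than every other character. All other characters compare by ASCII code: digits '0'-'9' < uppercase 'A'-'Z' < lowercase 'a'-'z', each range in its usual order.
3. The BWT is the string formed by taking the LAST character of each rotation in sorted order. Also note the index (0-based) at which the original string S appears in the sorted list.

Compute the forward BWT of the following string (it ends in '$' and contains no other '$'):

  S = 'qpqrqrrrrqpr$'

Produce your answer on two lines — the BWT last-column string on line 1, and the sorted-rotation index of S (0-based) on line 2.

Answer: rqq$rprprqrrq
3

Derivation:
All 13 rotations (rotation i = S[i:]+S[:i]):
  rot[0] = qpqrqrrrrqpr$
  rot[1] = pqrqrrrrqpr$q
  rot[2] = qrqrrrrqpr$qp
  rot[3] = rqrrrrqpr$qpq
  rot[4] = qrrrrqpr$qpqr
  rot[5] = rrrrqpr$qpqrq
  rot[6] = rrrqpr$qpqrqr
  rot[7] = rrqpr$qpqrqrr
  rot[8] = rqpr$qpqrqrrr
  rot[9] = qpr$qpqrqrrrr
  rot[10] = pr$qpqrqrrrrq
  rot[11] = r$qpqrqrrrrqp
  rot[12] = $qpqrqrrrrqpr
Sorted (with $ < everything):
  sorted[0] = $qpqrqrrrrqpr  (last char: 'r')
  sorted[1] = pqrqrrrrqpr$q  (last char: 'q')
  sorted[2] = pr$qpqrqrrrrq  (last char: 'q')
  sorted[3] = qpqrqrrrrqpr$  (last char: '$')
  sorted[4] = qpr$qpqrqrrrr  (last char: 'r')
  sorted[5] = qrqrrrrqpr$qp  (last char: 'p')
  sorted[6] = qrrrrqpr$qpqr  (last char: 'r')
  sorted[7] = r$qpqrqrrrrqp  (last char: 'p')
  sorted[8] = rqpr$qpqrqrrr  (last char: 'r')
  sorted[9] = rqrrrrqpr$qpq  (last char: 'q')
  sorted[10] = rrqpr$qpqrqrr  (last char: 'r')
  sorted[11] = rrrqpr$qpqrqr  (last char: 'r')
  sorted[12] = rrrrqpr$qpqrq  (last char: 'q')
Last column: rqq$rprprqrrq
Original string S is at sorted index 3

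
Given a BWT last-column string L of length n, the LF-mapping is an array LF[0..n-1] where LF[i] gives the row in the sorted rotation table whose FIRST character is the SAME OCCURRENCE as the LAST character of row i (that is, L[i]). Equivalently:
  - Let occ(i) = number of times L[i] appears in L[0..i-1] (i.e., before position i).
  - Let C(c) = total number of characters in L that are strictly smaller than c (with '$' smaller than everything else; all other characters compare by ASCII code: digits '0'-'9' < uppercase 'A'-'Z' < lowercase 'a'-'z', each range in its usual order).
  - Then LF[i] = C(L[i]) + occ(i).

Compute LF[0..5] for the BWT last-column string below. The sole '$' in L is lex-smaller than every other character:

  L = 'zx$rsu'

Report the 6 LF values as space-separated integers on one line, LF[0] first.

Answer: 5 4 0 1 2 3

Derivation:
Char counts: '$':1, 'r':1, 's':1, 'u':1, 'x':1, 'z':1
C (first-col start): C('$')=0, C('r')=1, C('s')=2, C('u')=3, C('x')=4, C('z')=5
L[0]='z': occ=0, LF[0]=C('z')+0=5+0=5
L[1]='x': occ=0, LF[1]=C('x')+0=4+0=4
L[2]='$': occ=0, LF[2]=C('$')+0=0+0=0
L[3]='r': occ=0, LF[3]=C('r')+0=1+0=1
L[4]='s': occ=0, LF[4]=C('s')+0=2+0=2
L[5]='u': occ=0, LF[5]=C('u')+0=3+0=3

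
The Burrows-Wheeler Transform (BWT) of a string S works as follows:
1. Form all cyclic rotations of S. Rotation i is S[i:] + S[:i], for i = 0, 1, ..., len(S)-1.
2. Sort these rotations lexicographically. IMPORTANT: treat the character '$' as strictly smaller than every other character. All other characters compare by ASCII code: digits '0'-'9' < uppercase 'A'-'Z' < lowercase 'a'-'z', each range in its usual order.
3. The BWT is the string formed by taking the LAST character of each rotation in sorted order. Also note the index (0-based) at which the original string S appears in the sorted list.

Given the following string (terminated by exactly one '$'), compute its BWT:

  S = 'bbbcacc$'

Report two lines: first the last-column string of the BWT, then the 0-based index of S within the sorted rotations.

Answer: cc$bbcba
2

Derivation:
All 8 rotations (rotation i = S[i:]+S[:i]):
  rot[0] = bbbcacc$
  rot[1] = bbcacc$b
  rot[2] = bcacc$bb
  rot[3] = cacc$bbb
  rot[4] = acc$bbbc
  rot[5] = cc$bbbca
  rot[6] = c$bbbcac
  rot[7] = $bbbcacc
Sorted (with $ < everything):
  sorted[0] = $bbbcacc  (last char: 'c')
  sorted[1] = acc$bbbc  (last char: 'c')
  sorted[2] = bbbcacc$  (last char: '$')
  sorted[3] = bbcacc$b  (last char: 'b')
  sorted[4] = bcacc$bb  (last char: 'b')
  sorted[5] = c$bbbcac  (last char: 'c')
  sorted[6] = cacc$bbb  (last char: 'b')
  sorted[7] = cc$bbbca  (last char: 'a')
Last column: cc$bbcba
Original string S is at sorted index 2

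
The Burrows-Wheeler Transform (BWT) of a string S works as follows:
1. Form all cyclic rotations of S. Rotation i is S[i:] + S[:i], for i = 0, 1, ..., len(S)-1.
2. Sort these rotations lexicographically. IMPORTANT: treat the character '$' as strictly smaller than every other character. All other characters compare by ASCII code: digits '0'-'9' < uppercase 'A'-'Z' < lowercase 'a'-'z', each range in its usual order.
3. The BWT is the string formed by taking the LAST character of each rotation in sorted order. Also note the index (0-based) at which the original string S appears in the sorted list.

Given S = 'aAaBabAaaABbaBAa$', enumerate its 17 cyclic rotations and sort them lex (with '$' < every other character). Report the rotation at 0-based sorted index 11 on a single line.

Answer: aBAa$aAaBabAaaABb

Derivation:
All 17 rotations (rotation i = S[i:]+S[:i]):
  rot[0] = aAaBabAaaABbaBAa$
  rot[1] = AaBabAaaABbaBAa$a
  rot[2] = aBabAaaABbaBAa$aA
  rot[3] = BabAaaABbaBAa$aAa
  rot[4] = abAaaABbaBAa$aAaB
  rot[5] = bAaaABbaBAa$aAaBa
  rot[6] = AaaABbaBAa$aAaBab
  rot[7] = aaABbaBAa$aAaBabA
  rot[8] = aABbaBAa$aAaBabAa
  rot[9] = ABbaBAa$aAaBabAaa
  rot[10] = BbaBAa$aAaBabAaaA
  rot[11] = baBAa$aAaBabAaaAB
  rot[12] = aBAa$aAaBabAaaABb
  rot[13] = BAa$aAaBabAaaABba
  rot[14] = Aa$aAaBabAaaABbaB
  rot[15] = a$aAaBabAaaABbaBA
  rot[16] = $aAaBabAaaABbaBAa
Sorted (with $ < everything):
  sorted[0] = $aAaBabAaaABbaBAa
  sorted[1] = ABbaBAa$aAaBabAaa
  sorted[2] = Aa$aAaBabAaaABbaB
  sorted[3] = AaBabAaaABbaBAa$a
  sorted[4] = AaaABbaBAa$aAaBab
  sorted[5] = BAa$aAaBabAaaABba
  sorted[6] = BabAaaABbaBAa$aAa
  sorted[7] = BbaBAa$aAaBabAaaA
  sorted[8] = a$aAaBabAaaABbaBA
  sorted[9] = aABbaBAa$aAaBabAa
  sorted[10] = aAaBabAaaABbaBAa$
  sorted[11] = aBAa$aAaBabAaaABb
  sorted[12] = aBabAaaABbaBAa$aA
  sorted[13] = aaABbaBAa$aAaBabA
  sorted[14] = abAaaABbaBAa$aAaB
  sorted[15] = bAaaABbaBAa$aAaBa
  sorted[16] = baBAa$aAaBabAaaAB
sorted[11] = aBAa$aAaBabAaaABb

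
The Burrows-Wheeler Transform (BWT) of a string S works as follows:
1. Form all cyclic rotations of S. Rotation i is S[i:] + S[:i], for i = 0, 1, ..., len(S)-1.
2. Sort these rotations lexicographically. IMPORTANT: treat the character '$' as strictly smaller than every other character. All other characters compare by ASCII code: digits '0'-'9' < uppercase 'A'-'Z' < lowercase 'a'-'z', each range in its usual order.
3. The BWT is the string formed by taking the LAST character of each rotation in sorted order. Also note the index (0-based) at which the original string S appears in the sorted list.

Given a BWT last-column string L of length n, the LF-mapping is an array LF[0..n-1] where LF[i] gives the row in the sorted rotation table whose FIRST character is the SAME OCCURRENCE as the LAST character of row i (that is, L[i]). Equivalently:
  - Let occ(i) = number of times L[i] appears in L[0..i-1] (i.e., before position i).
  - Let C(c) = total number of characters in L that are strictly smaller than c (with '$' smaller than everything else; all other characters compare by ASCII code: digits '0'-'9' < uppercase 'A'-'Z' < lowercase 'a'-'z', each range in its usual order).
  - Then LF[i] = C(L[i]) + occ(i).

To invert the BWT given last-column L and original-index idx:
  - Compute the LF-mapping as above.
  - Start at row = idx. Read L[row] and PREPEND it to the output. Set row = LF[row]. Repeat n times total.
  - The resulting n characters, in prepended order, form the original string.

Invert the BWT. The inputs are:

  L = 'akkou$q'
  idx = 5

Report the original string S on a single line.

Answer: quokka$

Derivation:
LF mapping: 1 2 3 4 6 0 5
Walk LF starting at row 5, prepending L[row]:
  step 1: row=5, L[5]='$', prepend. Next row=LF[5]=0
  step 2: row=0, L[0]='a', prepend. Next row=LF[0]=1
  step 3: row=1, L[1]='k', prepend. Next row=LF[1]=2
  step 4: row=2, L[2]='k', prepend. Next row=LF[2]=3
  step 5: row=3, L[3]='o', prepend. Next row=LF[3]=4
  step 6: row=4, L[4]='u', prepend. Next row=LF[4]=6
  step 7: row=6, L[6]='q', prepend. Next row=LF[6]=5
Reversed output: quokka$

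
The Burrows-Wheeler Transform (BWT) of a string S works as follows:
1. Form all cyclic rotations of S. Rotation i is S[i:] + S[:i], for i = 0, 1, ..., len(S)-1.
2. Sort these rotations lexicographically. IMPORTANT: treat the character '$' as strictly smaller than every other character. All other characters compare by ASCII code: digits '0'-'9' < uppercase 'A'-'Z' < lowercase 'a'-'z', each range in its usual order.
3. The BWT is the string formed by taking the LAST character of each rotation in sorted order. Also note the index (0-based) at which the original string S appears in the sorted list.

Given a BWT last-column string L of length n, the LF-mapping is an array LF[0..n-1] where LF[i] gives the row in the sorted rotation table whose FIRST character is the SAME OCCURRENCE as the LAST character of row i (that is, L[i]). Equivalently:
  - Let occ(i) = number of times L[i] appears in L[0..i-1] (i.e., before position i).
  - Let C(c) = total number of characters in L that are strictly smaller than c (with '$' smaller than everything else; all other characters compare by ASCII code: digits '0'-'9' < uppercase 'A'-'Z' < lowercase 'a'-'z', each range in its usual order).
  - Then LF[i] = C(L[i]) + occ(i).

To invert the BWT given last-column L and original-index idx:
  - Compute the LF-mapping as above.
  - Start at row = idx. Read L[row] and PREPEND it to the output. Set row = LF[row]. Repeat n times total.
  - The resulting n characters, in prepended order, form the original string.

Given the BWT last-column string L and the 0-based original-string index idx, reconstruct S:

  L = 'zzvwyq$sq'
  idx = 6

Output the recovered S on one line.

Answer: yvqzqwsz$

Derivation:
LF mapping: 7 8 4 5 6 1 0 3 2
Walk LF starting at row 6, prepending L[row]:
  step 1: row=6, L[6]='$', prepend. Next row=LF[6]=0
  step 2: row=0, L[0]='z', prepend. Next row=LF[0]=7
  step 3: row=7, L[7]='s', prepend. Next row=LF[7]=3
  step 4: row=3, L[3]='w', prepend. Next row=LF[3]=5
  step 5: row=5, L[5]='q', prepend. Next row=LF[5]=1
  step 6: row=1, L[1]='z', prepend. Next row=LF[1]=8
  step 7: row=8, L[8]='q', prepend. Next row=LF[8]=2
  step 8: row=2, L[2]='v', prepend. Next row=LF[2]=4
  step 9: row=4, L[4]='y', prepend. Next row=LF[4]=6
Reversed output: yvqzqwsz$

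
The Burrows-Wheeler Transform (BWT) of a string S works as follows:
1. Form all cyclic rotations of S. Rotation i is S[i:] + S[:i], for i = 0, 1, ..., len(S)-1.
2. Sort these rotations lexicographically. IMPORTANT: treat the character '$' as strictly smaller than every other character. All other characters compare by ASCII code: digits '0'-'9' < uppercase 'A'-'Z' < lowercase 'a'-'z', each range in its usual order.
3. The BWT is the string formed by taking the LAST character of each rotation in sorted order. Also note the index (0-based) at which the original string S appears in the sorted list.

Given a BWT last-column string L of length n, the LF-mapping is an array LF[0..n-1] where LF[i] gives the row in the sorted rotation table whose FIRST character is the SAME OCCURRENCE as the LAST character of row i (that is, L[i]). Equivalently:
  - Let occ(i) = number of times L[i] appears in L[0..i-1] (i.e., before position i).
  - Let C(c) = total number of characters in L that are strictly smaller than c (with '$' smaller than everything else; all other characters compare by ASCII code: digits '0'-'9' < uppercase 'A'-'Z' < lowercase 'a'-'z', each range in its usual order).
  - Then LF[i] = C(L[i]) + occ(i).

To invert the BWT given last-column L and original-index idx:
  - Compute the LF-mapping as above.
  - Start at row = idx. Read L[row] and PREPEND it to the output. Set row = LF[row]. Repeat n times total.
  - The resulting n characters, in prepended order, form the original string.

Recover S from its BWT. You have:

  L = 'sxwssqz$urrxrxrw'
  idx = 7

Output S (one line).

Answer: srwrusrxqrxxwzs$

Derivation:
LF mapping: 6 12 10 7 8 1 15 0 9 2 3 13 4 14 5 11
Walk LF starting at row 7, prepending L[row]:
  step 1: row=7, L[7]='$', prepend. Next row=LF[7]=0
  step 2: row=0, L[0]='s', prepend. Next row=LF[0]=6
  step 3: row=6, L[6]='z', prepend. Next row=LF[6]=15
  step 4: row=15, L[15]='w', prepend. Next row=LF[15]=11
  step 5: row=11, L[11]='x', prepend. Next row=LF[11]=13
  step 6: row=13, L[13]='x', prepend. Next row=LF[13]=14
  step 7: row=14, L[14]='r', prepend. Next row=LF[14]=5
  step 8: row=5, L[5]='q', prepend. Next row=LF[5]=1
  step 9: row=1, L[1]='x', prepend. Next row=LF[1]=12
  step 10: row=12, L[12]='r', prepend. Next row=LF[12]=4
  step 11: row=4, L[4]='s', prepend. Next row=LF[4]=8
  step 12: row=8, L[8]='u', prepend. Next row=LF[8]=9
  step 13: row=9, L[9]='r', prepend. Next row=LF[9]=2
  step 14: row=2, L[2]='w', prepend. Next row=LF[2]=10
  step 15: row=10, L[10]='r', prepend. Next row=LF[10]=3
  step 16: row=3, L[3]='s', prepend. Next row=LF[3]=7
Reversed output: srwrusrxqrxxwzs$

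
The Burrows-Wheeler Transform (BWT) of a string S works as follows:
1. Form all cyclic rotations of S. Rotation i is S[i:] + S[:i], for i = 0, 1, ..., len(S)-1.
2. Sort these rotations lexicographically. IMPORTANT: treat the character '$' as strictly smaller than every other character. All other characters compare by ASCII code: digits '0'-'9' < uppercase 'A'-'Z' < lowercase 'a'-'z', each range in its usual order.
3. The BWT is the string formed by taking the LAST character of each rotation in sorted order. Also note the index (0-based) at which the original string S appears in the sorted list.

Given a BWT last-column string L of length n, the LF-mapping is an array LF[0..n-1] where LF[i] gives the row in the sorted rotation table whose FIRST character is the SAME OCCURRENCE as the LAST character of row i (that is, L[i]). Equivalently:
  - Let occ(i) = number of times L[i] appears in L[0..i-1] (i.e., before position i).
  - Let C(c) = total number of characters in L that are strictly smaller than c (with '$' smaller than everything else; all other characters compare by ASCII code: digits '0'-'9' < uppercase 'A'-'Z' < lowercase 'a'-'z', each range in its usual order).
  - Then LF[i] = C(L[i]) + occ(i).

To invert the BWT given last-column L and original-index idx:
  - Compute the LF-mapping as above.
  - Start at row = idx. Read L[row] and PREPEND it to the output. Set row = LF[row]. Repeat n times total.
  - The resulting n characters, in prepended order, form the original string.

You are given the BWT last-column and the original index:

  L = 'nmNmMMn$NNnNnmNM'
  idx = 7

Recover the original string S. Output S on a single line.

LF mapping: 12 9 4 10 1 2 13 0 5 6 14 7 15 11 8 3
Walk LF starting at row 7, prepending L[row]:
  step 1: row=7, L[7]='$', prepend. Next row=LF[7]=0
  step 2: row=0, L[0]='n', prepend. Next row=LF[0]=12
  step 3: row=12, L[12]='n', prepend. Next row=LF[12]=15
  step 4: row=15, L[15]='M', prepend. Next row=LF[15]=3
  step 5: row=3, L[3]='m', prepend. Next row=LF[3]=10
  step 6: row=10, L[10]='n', prepend. Next row=LF[10]=14
  step 7: row=14, L[14]='N', prepend. Next row=LF[14]=8
  step 8: row=8, L[8]='N', prepend. Next row=LF[8]=5
  step 9: row=5, L[5]='M', prepend. Next row=LF[5]=2
  step 10: row=2, L[2]='N', prepend. Next row=LF[2]=4
  step 11: row=4, L[4]='M', prepend. Next row=LF[4]=1
  step 12: row=1, L[1]='m', prepend. Next row=LF[1]=9
  step 13: row=9, L[9]='N', prepend. Next row=LF[9]=6
  step 14: row=6, L[6]='n', prepend. Next row=LF[6]=13
  step 15: row=13, L[13]='m', prepend. Next row=LF[13]=11
  step 16: row=11, L[11]='N', prepend. Next row=LF[11]=7
Reversed output: NmnNmMNMNNnmMnn$

Answer: NmnNmMNMNNnmMnn$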